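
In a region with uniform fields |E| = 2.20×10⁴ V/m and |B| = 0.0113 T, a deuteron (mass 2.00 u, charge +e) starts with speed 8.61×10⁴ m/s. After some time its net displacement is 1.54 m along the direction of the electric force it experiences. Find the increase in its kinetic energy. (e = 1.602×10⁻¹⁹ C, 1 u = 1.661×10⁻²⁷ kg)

ΔKE ≈ 5.43×10⁻¹⁵ J

The magnetic force is always ⟂ v and does no work; only the electric force changes KE.
ΔKE = F_E · d = |q|E d = (1.602×10⁻¹⁹)(2.20×10⁴)(1.54) ≈ 5.43×10⁻¹⁵ J.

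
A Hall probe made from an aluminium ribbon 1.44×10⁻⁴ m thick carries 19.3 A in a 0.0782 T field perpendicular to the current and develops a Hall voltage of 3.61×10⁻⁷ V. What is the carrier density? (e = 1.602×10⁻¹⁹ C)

From V_H = IB/(n e t), n = IB/(V_H e t).
n = (19.3)(0.0782)/((3.61×10⁻⁷)(1.602×10⁻¹⁹)(1.44×10⁻⁴)) ≈ 1.81×10²⁹ m⁻³.

n ≈ 1.81×10²⁹ m⁻³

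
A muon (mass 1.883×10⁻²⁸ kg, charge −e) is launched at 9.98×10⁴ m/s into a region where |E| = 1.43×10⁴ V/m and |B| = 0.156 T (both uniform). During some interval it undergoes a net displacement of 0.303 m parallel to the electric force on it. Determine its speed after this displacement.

B does no work; ΔKE = |q|E d.
½mv_f² = ½mv₀² + |q|Ed = ½(1.883×10⁻²⁸)(9.98×10⁴)² + (1.602×10⁻¹⁹)(1.43×10⁴)(0.303) ≈ 9.377×10⁻¹⁹ J + 6.941×10⁻¹⁶ J ≈ 6.951×10⁻¹⁶ J.
v_f = √(2·6.951×10⁻¹⁶/1.883×10⁻²⁸) ≈ 2.72×10⁶ m/s.

v_f ≈ 2.72×10⁶ m/s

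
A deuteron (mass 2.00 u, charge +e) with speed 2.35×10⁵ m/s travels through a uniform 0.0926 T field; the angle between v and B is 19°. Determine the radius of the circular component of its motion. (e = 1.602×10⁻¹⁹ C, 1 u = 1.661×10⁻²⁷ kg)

v⊥ = v sinθ = 2.35×10⁵·sin19° ≈ 7.651×10⁴ m/s.
r = m v⊥/(|q|B) = (3.322×10⁻²⁷)(7.651×10⁴)/((1.602×10⁻¹⁹)(0.0926)) ≈ 0.0171 m.

r ≈ 0.0171 m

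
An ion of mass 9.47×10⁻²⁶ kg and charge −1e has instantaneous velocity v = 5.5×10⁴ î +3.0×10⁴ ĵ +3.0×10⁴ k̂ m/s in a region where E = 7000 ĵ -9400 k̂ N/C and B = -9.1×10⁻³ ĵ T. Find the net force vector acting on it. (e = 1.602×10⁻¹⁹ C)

F ≈ (-4.37×10⁻¹⁷, -1.12×10⁻¹⁵, 1.59×10⁻¹⁵) N

v×B = (273, 0, -500) N/C.
E + v×B = (273, 7000, -9900) N/C.
F = q(E + v×B) = (−1.602×10⁻¹⁹ C)·(273, 7000, -9900) = (-4.37×10⁻¹⁷, -1.12×10⁻¹⁵, 1.59×10⁻¹⁵) N.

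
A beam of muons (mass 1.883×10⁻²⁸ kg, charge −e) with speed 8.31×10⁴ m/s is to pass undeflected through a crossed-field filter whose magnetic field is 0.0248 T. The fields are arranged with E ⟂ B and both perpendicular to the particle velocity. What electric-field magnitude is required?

E = 2060 V/m

For straight-line motion qE = qvB, so E = vB.
E = 8.31×10⁴ × 0.0248 = 2060 V/m.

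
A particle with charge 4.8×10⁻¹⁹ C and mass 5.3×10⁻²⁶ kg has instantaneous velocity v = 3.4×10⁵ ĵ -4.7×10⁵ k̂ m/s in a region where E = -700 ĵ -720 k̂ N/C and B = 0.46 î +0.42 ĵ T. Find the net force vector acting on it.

v×B = (1.97×10⁵, -2.16×10⁵, -1.56×10⁵) N/C.
E + v×B = (1.97×10⁵, -2.17×10⁵, -1.57×10⁵) N/C.
F = q(E + v×B) = (4.8×10⁻¹⁹ C)·(1.97×10⁵, -2.17×10⁵, -1.57×10⁵) = (9.48×10⁻¹⁴, -1.04×10⁻¹³, -7.54×10⁻¹⁴) N.

F ≈ (9.48×10⁻¹⁴, -1.04×10⁻¹³, -7.54×10⁻¹⁴) N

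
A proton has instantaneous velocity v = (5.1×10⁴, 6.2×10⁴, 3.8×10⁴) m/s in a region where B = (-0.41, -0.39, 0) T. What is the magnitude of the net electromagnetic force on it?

v×B = (1.48×10⁴, -1.56×10⁴, 5530) N/C.
F = q v×B = (1.602×10⁻¹⁹ C)·(1.48×10⁴, -1.56×10⁴, 5530) = (2.37×10⁻¹⁵, -2.50×10⁻¹⁵, 8.86×10⁻¹⁶) N.
|F| = 3.56×10⁻¹⁵ N.

|F| ≈ 3.56×10⁻¹⁵ N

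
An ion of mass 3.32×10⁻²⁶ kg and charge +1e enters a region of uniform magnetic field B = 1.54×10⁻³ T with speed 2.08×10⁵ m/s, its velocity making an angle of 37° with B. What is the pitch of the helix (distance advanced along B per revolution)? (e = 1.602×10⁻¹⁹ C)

v∥ = v cosθ = 2.08×10⁵·cos37° ≈ 1.661×10⁵ m/s.
T = 2πm/(|q|B) = 2π(3.32×10⁻²⁶)/((1.602×10⁻¹⁹)(1.54×10⁻³)) ≈ 8.455×10⁻⁴ s.
pitch = v∥ T = (1.661×10⁵)(8.455×10⁻⁴) ≈ 140 m.

p ≈ 140 m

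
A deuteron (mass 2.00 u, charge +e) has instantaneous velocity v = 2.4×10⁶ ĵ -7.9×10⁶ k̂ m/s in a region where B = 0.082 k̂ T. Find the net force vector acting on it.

F ≈ (3.15×10⁻¹⁴, 0, 0) N

v×B = (1.97×10⁵, 0, 0) N/C.
F = q v×B = (1.602×10⁻¹⁹ C)·(1.97×10⁵, 0, 0) = (3.15×10⁻¹⁴, 0, 0) N.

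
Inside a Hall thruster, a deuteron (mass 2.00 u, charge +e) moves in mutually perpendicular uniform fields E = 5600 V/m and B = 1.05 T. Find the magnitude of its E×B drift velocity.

In crossed fields the guiding centre drifts at v_d = |E×B|/B² = E/B, independent of charge and mass.
v_d = 5600/1.05 = 5330 m/s.

v_d ≈ 5330 m/s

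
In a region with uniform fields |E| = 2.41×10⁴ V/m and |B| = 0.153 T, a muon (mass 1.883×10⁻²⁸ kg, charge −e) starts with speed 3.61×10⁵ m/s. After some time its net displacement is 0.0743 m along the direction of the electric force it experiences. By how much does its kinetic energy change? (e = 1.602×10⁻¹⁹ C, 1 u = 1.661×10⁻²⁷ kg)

The magnetic force is always ⟂ v and does no work; only the electric force changes KE.
ΔKE = F_E · d = |q|E d = (1.602×10⁻¹⁹)(2.41×10⁴)(0.0743) ≈ 2.87×10⁻¹⁶ J.

ΔKE ≈ 2.87×10⁻¹⁶ J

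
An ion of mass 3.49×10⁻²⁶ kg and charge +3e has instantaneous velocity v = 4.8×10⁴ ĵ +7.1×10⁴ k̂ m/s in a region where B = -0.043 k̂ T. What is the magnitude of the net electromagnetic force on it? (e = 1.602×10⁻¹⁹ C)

|F| ≈ 9.92×10⁻¹⁶ N

v×B = (-2060, 0, 0) N/C.
F = q v×B = (4.806×10⁻¹⁹ C)·(-2060, 0, 0) = (-9.92×10⁻¹⁶, 0, 0) N.
|F| = 9.92×10⁻¹⁶ N.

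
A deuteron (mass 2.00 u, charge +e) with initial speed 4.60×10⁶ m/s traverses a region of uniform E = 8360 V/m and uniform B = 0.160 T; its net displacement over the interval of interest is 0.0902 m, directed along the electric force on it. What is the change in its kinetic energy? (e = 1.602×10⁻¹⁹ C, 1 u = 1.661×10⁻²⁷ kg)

The magnetic force is always ⟂ v and does no work; only the electric force changes KE.
ΔKE = F_E · d = |q|E d = (1.602×10⁻¹⁹)(8360)(0.0902) ≈ 1.21×10⁻¹⁶ J.

ΔKE ≈ 1.21×10⁻¹⁶ J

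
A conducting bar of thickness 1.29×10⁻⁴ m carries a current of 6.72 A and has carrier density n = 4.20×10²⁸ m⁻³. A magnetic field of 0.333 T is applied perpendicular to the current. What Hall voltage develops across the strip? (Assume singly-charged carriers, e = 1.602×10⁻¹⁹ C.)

V_H ≈ 2.58×10⁻⁶ V

V_H = IB/(n e t).
V_H = (6.72)(0.333)/((4.20×10²⁸)(1.602×10⁻¹⁹)(1.29×10⁻⁴)) ≈ 2.58×10⁻⁶ V.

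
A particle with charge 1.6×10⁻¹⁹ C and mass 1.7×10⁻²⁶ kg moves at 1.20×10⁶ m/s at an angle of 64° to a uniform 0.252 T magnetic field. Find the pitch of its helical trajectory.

p ≈ 1.39 m

v∥ = v cosθ = 1.20×10⁶·cos64° ≈ 5.260×10⁵ m/s.
T = 2πm/(|q|B) = 2π(1.7×10⁻²⁶)/((1.6×10⁻¹⁹)(0.252)) ≈ 2.649×10⁻⁶ s.
pitch = v∥ T = (5.260×10⁵)(2.649×10⁻⁶) ≈ 1.39 m.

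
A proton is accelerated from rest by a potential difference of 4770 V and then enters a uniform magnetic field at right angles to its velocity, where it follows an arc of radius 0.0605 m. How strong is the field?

v = √(2|q|V/m) = √(2·1.602×10⁻¹⁹·4770/1.673×10⁻²⁷) ≈ 9.558×10⁵ m/s.
B = mv/(|q|r) = (1.673×10⁻²⁷)(9.558×10⁵)/((1.602×10⁻¹⁹)(0.0605)) ≈ 0.165 T.

B ≈ 0.165 T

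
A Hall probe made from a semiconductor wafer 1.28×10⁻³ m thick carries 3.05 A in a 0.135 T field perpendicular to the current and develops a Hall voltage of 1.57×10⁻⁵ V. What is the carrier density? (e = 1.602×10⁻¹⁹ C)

n ≈ 1.28×10²⁶ m⁻³

From V_H = IB/(n e t), n = IB/(V_H e t).
n = (3.05)(0.135)/((1.57×10⁻⁵)(1.602×10⁻¹⁹)(1.28×10⁻³)) ≈ 1.28×10²⁶ m⁻³.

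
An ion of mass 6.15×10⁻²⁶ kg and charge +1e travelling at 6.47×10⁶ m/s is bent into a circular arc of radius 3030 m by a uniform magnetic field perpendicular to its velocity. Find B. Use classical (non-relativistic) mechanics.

From |q|vB = mv²/r, B = mv/(|q|r).
B = (6.15×10⁻²⁶)(6.47×10⁶)/((1.602×10⁻¹⁹)(3030)) ≈ 8.20×10⁻⁴ T.

B ≈ 8.20×10⁻⁴ T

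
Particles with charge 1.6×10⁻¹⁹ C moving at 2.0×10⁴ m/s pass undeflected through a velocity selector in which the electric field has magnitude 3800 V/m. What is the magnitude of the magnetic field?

B = 0.19 T

Balance of forces in the selector: qE = qvB ⇒ B = E/v.
B = 3800/2.0×10⁴ = 0.19 T.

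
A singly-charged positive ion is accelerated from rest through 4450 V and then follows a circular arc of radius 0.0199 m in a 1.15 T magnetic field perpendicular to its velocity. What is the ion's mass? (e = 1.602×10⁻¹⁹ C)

m ≈ 9.43×10⁻²⁷ kg

Combine |q|V = ½mv² and r = mv/(|q|B): eliminate v to get m = qB²r²/(2V).
m = (1.602×10⁻¹⁹)(1.15)²(0.0199)²/(2·4450) ≈ 9.43×10⁻²⁷ kg.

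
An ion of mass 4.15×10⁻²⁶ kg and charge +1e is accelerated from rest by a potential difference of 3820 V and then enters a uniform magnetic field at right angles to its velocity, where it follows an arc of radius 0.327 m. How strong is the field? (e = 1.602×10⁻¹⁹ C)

B ≈ 0.136 T

v = √(2|q|V/m) = √(2·1.602×10⁻¹⁹·3820/4.15×10⁻²⁶) ≈ 1.717×10⁵ m/s.
B = mv/(|q|r) = (4.15×10⁻²⁶)(1.717×10⁵)/((1.602×10⁻¹⁹)(0.327)) ≈ 0.136 T.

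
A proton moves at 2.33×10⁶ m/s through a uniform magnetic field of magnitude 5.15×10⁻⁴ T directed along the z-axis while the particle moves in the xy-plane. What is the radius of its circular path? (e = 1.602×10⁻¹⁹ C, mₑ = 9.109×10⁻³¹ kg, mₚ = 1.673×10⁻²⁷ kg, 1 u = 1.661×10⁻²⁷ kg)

r ≈ 47.2 m

The magnetic force provides the centripetal force: |q|vB = mv²/r.
r = mv/(|q|B) = (1.673×10⁻²⁷)(2.33×10⁶)/((1.602×10⁻¹⁹)(5.15×10⁻⁴)) ≈ 47.2 m.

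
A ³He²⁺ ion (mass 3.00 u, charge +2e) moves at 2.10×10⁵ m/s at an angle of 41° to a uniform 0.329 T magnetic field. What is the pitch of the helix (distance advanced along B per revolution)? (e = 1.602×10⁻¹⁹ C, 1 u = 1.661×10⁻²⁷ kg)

p ≈ 0.0471 m

v∥ = v cosθ = 2.10×10⁵·cos41° ≈ 1.585×10⁵ m/s.
T = 2πm/(|q|B) = 2π(4.983×10⁻²⁷)/((3.204×10⁻¹⁹)(0.329)) ≈ 2.970×10⁻⁷ s.
pitch = v∥ T = (1.585×10⁵)(2.970×10⁻⁷) ≈ 0.0471 m.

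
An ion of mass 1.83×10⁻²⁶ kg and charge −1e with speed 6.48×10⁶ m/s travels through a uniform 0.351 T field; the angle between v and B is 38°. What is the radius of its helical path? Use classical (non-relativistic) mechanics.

v⊥ = v sinθ = 6.48×10⁶·sin38° ≈ 3.989×10⁶ m/s.
r = m v⊥/(|q|B) = (1.83×10⁻²⁶)(3.989×10⁶)/((1.602×10⁻¹⁹)(0.351)) ≈ 1.30 m.

r ≈ 1.30 m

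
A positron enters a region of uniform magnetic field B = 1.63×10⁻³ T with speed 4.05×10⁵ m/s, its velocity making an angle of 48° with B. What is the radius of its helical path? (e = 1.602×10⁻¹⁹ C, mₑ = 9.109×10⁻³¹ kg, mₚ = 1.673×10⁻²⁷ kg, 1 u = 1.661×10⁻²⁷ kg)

r ≈ 1.05×10⁻³ m

v⊥ = v sinθ = 4.05×10⁵·sin48° ≈ 3.010×10⁵ m/s.
r = m v⊥/(|q|B) = (9.109×10⁻³¹)(3.010×10⁵)/((1.602×10⁻¹⁹)(1.63×10⁻³)) ≈ 1.05×10⁻³ m.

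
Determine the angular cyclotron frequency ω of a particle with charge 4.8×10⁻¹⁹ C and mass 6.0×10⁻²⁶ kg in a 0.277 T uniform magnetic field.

ω = |q|B/m.
ω = (4.8×10⁻¹⁹)(0.277)/6.0×10⁻²⁶ ≈ 2.22×10⁶ rad/s.

ω ≈ 2.22×10⁶ rad/s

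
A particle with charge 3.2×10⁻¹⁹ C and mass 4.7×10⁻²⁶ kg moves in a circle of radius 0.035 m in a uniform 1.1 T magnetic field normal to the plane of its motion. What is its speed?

From |q|vB = mv²/r, v = |q|Br/m.
v = (3.2×10⁻¹⁹)(1.1)(0.035)/4.7×10⁻²⁶ ≈ 2.6×10⁵ m/s.

v ≈ 2.6×10⁵ m/s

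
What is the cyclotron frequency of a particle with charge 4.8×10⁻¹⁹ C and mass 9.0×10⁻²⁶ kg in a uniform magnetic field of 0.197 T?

f = |q|B/(2πm).
f = (4.8×10⁻¹⁹)(0.197)/(2π·9.0×10⁻²⁶) ≈ 1.67×10⁵ Hz.

f ≈ 1.67×10⁵ Hz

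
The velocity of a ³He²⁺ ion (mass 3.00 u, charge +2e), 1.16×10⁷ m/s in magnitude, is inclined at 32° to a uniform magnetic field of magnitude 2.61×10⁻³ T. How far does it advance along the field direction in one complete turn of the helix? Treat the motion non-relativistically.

v∥ = v cosθ = 1.16×10⁷·cos32° ≈ 9.837×10⁶ m/s.
T = 2πm/(|q|B) = 2π(4.983×10⁻²⁷)/((3.204×10⁻¹⁹)(2.61×10⁻³)) ≈ 3.744×10⁻⁵ s.
pitch = v∥ T = (9.837×10⁶)(3.744×10⁻⁵) ≈ 368 m.

p ≈ 368 m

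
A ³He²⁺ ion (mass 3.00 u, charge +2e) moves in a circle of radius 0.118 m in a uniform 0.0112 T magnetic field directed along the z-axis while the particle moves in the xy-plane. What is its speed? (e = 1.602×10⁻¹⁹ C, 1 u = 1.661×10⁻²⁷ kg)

v ≈ 8.50×10⁴ m/s

From |q|vB = mv²/r, v = |q|Br/m.
v = (3.204×10⁻¹⁹)(0.0112)(0.118)/4.983×10⁻²⁷ ≈ 8.50×10⁴ m/s.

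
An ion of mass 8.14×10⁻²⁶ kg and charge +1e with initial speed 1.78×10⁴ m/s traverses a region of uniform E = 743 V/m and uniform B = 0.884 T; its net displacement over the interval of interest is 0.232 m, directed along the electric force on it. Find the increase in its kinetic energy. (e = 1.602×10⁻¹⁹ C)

The magnetic force is always ⟂ v and does no work; only the electric force changes KE.
ΔKE = F_E · d = |q|E d = (1.602×10⁻¹⁹)(743)(0.232) ≈ 2.76×10⁻¹⁷ J.

ΔKE ≈ 2.76×10⁻¹⁷ J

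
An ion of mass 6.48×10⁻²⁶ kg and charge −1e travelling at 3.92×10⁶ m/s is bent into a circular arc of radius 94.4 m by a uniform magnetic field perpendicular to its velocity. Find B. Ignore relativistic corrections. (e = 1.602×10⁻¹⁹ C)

From |q|vB = mv²/r, B = mv/(|q|r).
B = (6.48×10⁻²⁶)(3.92×10⁶)/((1.602×10⁻¹⁹)(94.4)) ≈ 0.0168 T.

B ≈ 0.0168 T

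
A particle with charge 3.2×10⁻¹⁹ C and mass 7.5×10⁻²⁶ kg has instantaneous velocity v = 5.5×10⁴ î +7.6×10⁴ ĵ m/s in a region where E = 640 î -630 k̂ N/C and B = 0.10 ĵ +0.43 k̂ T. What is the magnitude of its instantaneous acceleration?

v×B = (3.27×10⁴, -2.36×10⁴, 5500) N/C.
E + v×B = (3.33×10⁴, -2.36×10⁴, 4870) N/C.
F = q(E + v×B) = (3.2×10⁻¹⁹ C)·(3.33×10⁴, -2.36×10⁴, 4870) = (1.07×10⁻¹⁴, -7.57×10⁻¹⁵, 1.56×10⁻¹⁵) N.
|a| = |F|/m = 1.317×10⁻¹⁴/7.5×10⁻²⁶ ≈ 1.76×10¹¹ m/s².

|a| ≈ 1.76×10¹¹ m/s²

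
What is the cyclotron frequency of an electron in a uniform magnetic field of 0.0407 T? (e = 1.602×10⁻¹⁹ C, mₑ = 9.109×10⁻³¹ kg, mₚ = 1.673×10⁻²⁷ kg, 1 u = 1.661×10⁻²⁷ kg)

f ≈ 1.14×10⁹ Hz

f = |q|B/(2πm).
f = (1.602×10⁻¹⁹)(0.0407)/(2π·9.109×10⁻³¹) ≈ 1.14×10⁹ Hz.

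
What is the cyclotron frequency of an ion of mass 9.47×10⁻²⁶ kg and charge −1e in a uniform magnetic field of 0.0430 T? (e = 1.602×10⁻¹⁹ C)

f = |q|B/(2πm).
f = (1.602×10⁻¹⁹)(0.0430)/(2π·9.47×10⁻²⁶) ≈ 1.16×10⁴ Hz.

f ≈ 1.16×10⁴ Hz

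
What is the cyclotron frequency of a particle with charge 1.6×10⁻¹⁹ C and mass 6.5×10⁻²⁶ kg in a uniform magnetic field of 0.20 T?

f ≈ 7.8×10⁴ Hz

f = |q|B/(2πm).
f = (1.6×10⁻¹⁹)(0.20)/(2π·6.5×10⁻²⁶) ≈ 7.8×10⁴ Hz.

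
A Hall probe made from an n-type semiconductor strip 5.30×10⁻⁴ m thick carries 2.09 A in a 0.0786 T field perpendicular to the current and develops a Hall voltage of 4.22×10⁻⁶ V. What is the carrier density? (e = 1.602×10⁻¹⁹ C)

From V_H = IB/(n e t), n = IB/(V_H e t).
n = (2.09)(0.0786)/((4.22×10⁻⁶)(1.602×10⁻¹⁹)(5.30×10⁻⁴)) ≈ 4.58×10²⁶ m⁻³.

n ≈ 4.58×10²⁶ m⁻³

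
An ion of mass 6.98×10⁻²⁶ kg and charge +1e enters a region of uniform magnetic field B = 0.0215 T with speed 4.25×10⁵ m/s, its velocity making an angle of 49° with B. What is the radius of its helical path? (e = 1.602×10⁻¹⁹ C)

v⊥ = v sinθ = 4.25×10⁵·sin49° ≈ 3.208×10⁵ m/s.
r = m v⊥/(|q|B) = (6.98×10⁻²⁶)(3.208×10⁵)/((1.602×10⁻¹⁹)(0.0215)) ≈ 6.50 m.

r ≈ 6.50 m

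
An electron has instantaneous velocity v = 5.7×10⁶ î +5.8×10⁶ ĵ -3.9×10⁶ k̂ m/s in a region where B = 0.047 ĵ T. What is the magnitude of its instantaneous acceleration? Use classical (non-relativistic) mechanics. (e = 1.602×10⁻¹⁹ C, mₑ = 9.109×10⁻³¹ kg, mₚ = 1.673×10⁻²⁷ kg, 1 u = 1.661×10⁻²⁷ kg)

|a| ≈ 5.71×10¹⁶ m/s²

v×B = (1.83×10⁵, 0, 2.68×10⁵) N/C.
F = q v×B = (−1.602×10⁻¹⁹ C)·(1.83×10⁵, 0, 2.68×10⁵) = (-2.94×10⁻¹⁴, 0, -4.29×10⁻¹⁴) N.
|a| = |F|/m = 5.200×10⁻¹⁴/9.109×10⁻³¹ ≈ 5.71×10¹⁶ m/s².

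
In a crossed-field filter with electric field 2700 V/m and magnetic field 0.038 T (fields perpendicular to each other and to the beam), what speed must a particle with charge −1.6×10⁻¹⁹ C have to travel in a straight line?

Zero net Lorentz force requires |qE| = |q v×B|, i.e. E = vB.
v = E/B = 2700/0.038 = 7.1×10⁴ m/s.

v = 7.1×10⁴ m/s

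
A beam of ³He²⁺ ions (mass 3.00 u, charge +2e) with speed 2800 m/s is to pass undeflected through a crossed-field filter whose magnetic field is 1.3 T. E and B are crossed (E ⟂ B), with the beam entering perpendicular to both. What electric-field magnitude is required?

For straight-line motion qE = qvB, so E = vB.
E = 2800 × 1.3 = 3600 V/m.

E = 3600 V/m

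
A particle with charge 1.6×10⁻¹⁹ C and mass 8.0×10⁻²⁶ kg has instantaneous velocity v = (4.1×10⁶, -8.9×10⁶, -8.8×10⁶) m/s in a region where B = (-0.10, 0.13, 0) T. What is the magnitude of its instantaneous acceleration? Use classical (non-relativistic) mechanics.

|a| ≈ 2.97×10¹² m/s²

v×B = (1.14×10⁶, 8.80×10⁵, -3.57×10⁵) N/C.
F = q v×B = (1.6×10⁻¹⁹ C)·(1.14×10⁶, 8.80×10⁵, -3.57×10⁵) = (1.83×10⁻¹³, 1.41×10⁻¹³, -5.71×10⁻¹⁴) N.
|a| = |F|/m = 2.379×10⁻¹³/8.0×10⁻²⁶ ≈ 2.97×10¹² m/s².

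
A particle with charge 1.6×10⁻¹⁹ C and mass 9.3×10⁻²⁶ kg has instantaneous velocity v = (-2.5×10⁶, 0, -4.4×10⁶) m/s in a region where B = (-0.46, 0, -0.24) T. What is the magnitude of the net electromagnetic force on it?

|F| ≈ 2.28×10⁻¹³ N

v×B = (0, 1.42×10⁶, 0) N/C.
F = q v×B = (1.6×10⁻¹⁹ C)·(0, 1.42×10⁶, 0) = (0, 2.28×10⁻¹³, 0) N.
|F| = 2.28×10⁻¹³ N.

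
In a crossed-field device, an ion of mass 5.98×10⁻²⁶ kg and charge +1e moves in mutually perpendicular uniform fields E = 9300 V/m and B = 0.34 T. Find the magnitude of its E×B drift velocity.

In crossed fields the guiding centre drifts at v_d = |E×B|/B² = E/B, independent of charge and mass.
v_d = 9300/0.34 = 2.7×10⁴ m/s.

v_d ≈ 2.7×10⁴ m/s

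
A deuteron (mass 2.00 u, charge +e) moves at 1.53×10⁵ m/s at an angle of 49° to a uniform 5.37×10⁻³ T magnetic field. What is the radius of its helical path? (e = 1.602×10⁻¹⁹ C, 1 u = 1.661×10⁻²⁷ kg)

r ≈ 0.446 m

v⊥ = v sinθ = 1.53×10⁵·sin49° ≈ 1.155×10⁵ m/s.
r = m v⊥/(|q|B) = (3.322×10⁻²⁷)(1.155×10⁵)/((1.602×10⁻¹⁹)(5.37×10⁻³)) ≈ 0.446 m.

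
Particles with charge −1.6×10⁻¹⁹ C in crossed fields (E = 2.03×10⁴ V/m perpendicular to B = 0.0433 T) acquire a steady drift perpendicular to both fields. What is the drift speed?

The steady drift has the magnetic force balancing the electric force, so v_d = E/B.
v_d = 2.03×10⁴/0.0433 = 4.69×10⁵ m/s.

v_d ≈ 4.69×10⁵ m/s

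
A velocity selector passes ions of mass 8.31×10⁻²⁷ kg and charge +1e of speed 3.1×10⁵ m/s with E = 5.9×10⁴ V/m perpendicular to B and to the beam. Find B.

Balance of forces in the selector: qE = qvB ⇒ B = E/v.
B = 5.9×10⁴/3.1×10⁵ = 0.19 T.

B = 0.19 T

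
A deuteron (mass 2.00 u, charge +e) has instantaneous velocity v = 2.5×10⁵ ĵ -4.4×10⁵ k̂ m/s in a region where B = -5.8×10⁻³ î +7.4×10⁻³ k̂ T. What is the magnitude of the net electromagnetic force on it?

|F| ≈ 5.56×10⁻¹⁶ N

v×B = (1850, 2550, 1450) N/C.
F = q v×B = (1.602×10⁻¹⁹ C)·(1850, 2550, 1450) = (2.96×10⁻¹⁶, 4.09×10⁻¹⁶, 2.32×10⁻¹⁶) N.
|F| = 5.56×10⁻¹⁶ N.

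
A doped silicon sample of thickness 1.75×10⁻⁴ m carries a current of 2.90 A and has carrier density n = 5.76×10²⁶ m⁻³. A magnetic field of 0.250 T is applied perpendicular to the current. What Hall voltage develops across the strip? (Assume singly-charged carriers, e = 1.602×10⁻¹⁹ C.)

V_H = IB/(n e t).
V_H = (2.90)(0.250)/((5.76×10²⁶)(1.602×10⁻¹⁹)(1.75×10⁻⁴)) ≈ 4.49×10⁻⁵ V.

V_H ≈ 4.49×10⁻⁵ V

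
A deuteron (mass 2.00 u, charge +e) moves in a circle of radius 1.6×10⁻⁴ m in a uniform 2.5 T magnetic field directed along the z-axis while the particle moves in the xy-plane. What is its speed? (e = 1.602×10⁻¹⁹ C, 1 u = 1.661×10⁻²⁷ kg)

From |q|vB = mv²/r, v = |q|Br/m.
v = (1.602×10⁻¹⁹)(2.5)(1.6×10⁻⁴)/3.322×10⁻²⁷ ≈ 1.9×10⁴ m/s.

v ≈ 1.9×10⁴ m/s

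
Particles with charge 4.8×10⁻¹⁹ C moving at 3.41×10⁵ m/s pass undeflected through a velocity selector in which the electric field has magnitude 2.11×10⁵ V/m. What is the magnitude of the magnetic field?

B = 0.619 T

Balance of forces in the selector: qE = qvB ⇒ B = E/v.
B = 2.11×10⁵/3.41×10⁵ = 0.619 T.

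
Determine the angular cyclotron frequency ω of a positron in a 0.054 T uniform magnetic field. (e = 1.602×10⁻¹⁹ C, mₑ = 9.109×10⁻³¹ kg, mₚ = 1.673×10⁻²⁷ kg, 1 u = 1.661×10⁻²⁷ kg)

ω ≈ 9.5×10⁹ rad/s

ω = |q|B/m.
ω = (1.602×10⁻¹⁹)(0.054)/9.109×10⁻³¹ ≈ 9.5×10⁹ rad/s.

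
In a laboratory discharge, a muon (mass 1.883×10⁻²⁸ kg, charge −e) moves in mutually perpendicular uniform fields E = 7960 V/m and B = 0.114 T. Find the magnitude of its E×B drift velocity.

In crossed fields the guiding centre drifts at v_d = |E×B|/B² = E/B, independent of charge and mass.
v_d = 7960/0.114 = 6.98×10⁴ m/s.

v_d ≈ 6.98×10⁴ m/s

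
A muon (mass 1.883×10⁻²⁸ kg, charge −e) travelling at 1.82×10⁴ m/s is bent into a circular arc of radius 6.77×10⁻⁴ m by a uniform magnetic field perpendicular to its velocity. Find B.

B ≈ 0.0316 T

From |q|vB = mv²/r, B = mv/(|q|r).
B = (1.883×10⁻²⁸)(1.82×10⁴)/((1.602×10⁻¹⁹)(6.77×10⁻⁴)) ≈ 0.0316 T.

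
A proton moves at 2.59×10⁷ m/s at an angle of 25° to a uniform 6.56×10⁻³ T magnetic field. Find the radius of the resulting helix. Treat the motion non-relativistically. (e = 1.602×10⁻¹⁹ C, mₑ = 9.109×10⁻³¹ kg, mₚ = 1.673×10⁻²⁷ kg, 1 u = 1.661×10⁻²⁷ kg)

v⊥ = v sinθ = 2.59×10⁷·sin25° ≈ 1.095×10⁷ m/s.
r = m v⊥/(|q|B) = (1.673×10⁻²⁷)(1.095×10⁷)/((1.602×10⁻¹⁹)(6.56×10⁻³)) ≈ 17.4 m.

r ≈ 17.4 m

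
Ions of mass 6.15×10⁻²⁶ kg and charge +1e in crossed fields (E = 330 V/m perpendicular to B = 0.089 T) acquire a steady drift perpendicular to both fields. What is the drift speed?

The E×B drift speed is v_d = E/B.
v_d = 330/0.089 = 3700 m/s.

v_d ≈ 3700 m/s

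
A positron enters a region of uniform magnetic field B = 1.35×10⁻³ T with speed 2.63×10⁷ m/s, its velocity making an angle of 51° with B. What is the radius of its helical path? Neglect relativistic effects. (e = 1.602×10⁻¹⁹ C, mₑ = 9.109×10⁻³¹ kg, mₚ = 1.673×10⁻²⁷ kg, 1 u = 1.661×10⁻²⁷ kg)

r ≈ 0.0861 m

v⊥ = v sinθ = 2.63×10⁷·sin51° ≈ 2.044×10⁷ m/s.
r = m v⊥/(|q|B) = (9.109×10⁻³¹)(2.044×10⁷)/((1.602×10⁻¹⁹)(1.35×10⁻³)) ≈ 0.0861 m.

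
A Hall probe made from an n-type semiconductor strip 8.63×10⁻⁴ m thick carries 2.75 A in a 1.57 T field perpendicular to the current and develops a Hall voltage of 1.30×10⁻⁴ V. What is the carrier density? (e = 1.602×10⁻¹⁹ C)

From V_H = IB/(n e t), n = IB/(V_H e t).
n = (2.75)(1.57)/((1.30×10⁻⁴)(1.602×10⁻¹⁹)(8.63×10⁻⁴)) ≈ 2.40×10²⁶ m⁻³.

n ≈ 2.40×10²⁶ m⁻³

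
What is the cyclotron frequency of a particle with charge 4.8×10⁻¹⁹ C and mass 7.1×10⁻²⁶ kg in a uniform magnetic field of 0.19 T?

f = |q|B/(2πm).
f = (4.8×10⁻¹⁹)(0.19)/(2π·7.1×10⁻²⁶) ≈ 2.0×10⁵ Hz.

f ≈ 2.0×10⁵ Hz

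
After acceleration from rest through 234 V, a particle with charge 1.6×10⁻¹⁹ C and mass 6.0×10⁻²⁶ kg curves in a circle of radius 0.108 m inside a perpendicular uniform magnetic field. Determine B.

B ≈ 0.123 T

v = √(2|q|V/m) = √(2·1.6×10⁻¹⁹·234/6.0×10⁻²⁶) ≈ 3.533×10⁴ m/s.
B = mv/(|q|r) = (6.0×10⁻²⁶)(3.533×10⁴)/((1.6×10⁻¹⁹)(0.108)) ≈ 0.123 T.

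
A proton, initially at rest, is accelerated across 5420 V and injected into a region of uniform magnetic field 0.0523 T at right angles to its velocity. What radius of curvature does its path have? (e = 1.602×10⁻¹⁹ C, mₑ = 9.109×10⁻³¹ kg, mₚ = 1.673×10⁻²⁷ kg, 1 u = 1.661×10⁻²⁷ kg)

r ≈ 0.203 m

Acceleration: |q|V = ½mv² ⇒ v = √(2|q|V/m) = √(2·1.602×10⁻¹⁹·5420/1.673×10⁻²⁷) ≈ 1.019×10⁶ m/s.
In the field: r = mv/(|q|B) = (1.673×10⁻²⁷)(1.019×10⁶)/((1.602×10⁻¹⁹)(0.0523)) ≈ 0.203 m.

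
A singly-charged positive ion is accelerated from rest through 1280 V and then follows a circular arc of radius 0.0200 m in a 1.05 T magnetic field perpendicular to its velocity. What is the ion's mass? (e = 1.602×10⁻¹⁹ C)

m ≈ 2.76×10⁻²⁶ kg

Combine |q|V = ½mv² and r = mv/(|q|B): eliminate v to get m = qB²r²/(2V).
m = (1.602×10⁻¹⁹)(1.05)²(0.0200)²/(2·1280) ≈ 2.76×10⁻²⁶ kg.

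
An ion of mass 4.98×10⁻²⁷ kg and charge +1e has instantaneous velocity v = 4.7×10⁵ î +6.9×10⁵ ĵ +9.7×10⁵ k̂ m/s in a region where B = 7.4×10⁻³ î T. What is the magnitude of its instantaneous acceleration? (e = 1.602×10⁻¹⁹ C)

|a| ≈ 2.83×10¹¹ m/s²

v×B = (0, 7180, -5110) N/C.
F = q v×B = (1.602×10⁻¹⁹ C)·(0, 7180, -5110) = (0, 1.15×10⁻¹⁵, -8.18×10⁻¹⁶) N.
|a| = |F|/m = 1.411×10⁻¹⁵/4.98×10⁻²⁷ ≈ 2.83×10¹¹ m/s².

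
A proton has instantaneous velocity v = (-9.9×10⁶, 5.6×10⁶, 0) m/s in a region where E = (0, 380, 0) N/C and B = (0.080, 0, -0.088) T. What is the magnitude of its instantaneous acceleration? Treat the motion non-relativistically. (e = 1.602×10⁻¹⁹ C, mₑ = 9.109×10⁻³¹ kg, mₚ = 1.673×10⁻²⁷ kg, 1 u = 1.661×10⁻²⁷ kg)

|a| ≈ 1.05×10¹⁴ m/s²

v×B = (-4.93×10⁵, -8.71×10⁵, -4.48×10⁵) N/C.
E + v×B = (-4.93×10⁵, -8.71×10⁵, -4.48×10⁵) N/C.
F = q(E + v×B) = (1.602×10⁻¹⁹ C)·(-4.93×10⁵, -8.71×10⁵, -4.48×10⁵) = (-7.89×10⁻¹⁴, -1.40×10⁻¹³, -7.18×10⁻¹⁴) N.
|a| = |F|/m = 1.756×10⁻¹³/1.673×10⁻²⁷ ≈ 1.05×10¹⁴ m/s².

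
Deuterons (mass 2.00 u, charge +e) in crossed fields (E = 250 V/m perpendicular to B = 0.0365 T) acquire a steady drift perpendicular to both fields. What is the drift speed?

v_d ≈ 6850 m/s

The E×B drift speed is v_d = E/B.
v_d = 250/0.0365 = 6850 m/s.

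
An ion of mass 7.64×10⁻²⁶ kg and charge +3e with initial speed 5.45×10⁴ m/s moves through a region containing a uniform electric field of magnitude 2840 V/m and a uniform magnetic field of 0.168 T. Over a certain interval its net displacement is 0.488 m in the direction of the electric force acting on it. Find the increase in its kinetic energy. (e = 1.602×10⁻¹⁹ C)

The magnetic force is always ⟂ v and does no work; only the electric force changes KE.
ΔKE = F_E · d = |q|E d = (4.806×10⁻¹⁹)(2840)(0.488) ≈ 6.66×10⁻¹⁶ J.

ΔKE ≈ 6.66×10⁻¹⁶ J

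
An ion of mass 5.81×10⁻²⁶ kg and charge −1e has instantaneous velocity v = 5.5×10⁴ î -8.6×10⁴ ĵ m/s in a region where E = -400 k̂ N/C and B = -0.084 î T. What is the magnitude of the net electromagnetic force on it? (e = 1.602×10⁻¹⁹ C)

|F| ≈ 1.22×10⁻¹⁵ N

v×B = (0, 0, -7220) N/C.
E + v×B = (0, 0, -7620) N/C.
F = q(E + v×B) = (−1.602×10⁻¹⁹ C)·(0, 0, -7620) = (0, 0, 1.22×10⁻¹⁵) N.
|F| = 1.22×10⁻¹⁵ N.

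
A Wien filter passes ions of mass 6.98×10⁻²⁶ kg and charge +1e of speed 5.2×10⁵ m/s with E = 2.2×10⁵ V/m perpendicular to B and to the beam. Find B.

B = 0.42 T

Balance of forces in the selector: qE = qvB ⇒ B = E/v.
B = 2.2×10⁵/5.2×10⁵ = 0.42 T.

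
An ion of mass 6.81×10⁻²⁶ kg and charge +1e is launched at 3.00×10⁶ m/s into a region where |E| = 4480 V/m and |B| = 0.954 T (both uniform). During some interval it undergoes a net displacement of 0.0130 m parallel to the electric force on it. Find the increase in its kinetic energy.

ΔKE ≈ 9.33×10⁻¹⁸ J

The magnetic force is always ⟂ v and does no work; only the electric force changes KE.
ΔKE = F_E · d = |q|E d = (1.602×10⁻¹⁹)(4480)(0.0130) ≈ 9.33×10⁻¹⁸ J.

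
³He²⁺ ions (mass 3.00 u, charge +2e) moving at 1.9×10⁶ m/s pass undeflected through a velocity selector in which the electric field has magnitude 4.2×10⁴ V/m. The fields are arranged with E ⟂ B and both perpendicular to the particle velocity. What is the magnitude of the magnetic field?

Balance of forces in the selector: qE = qvB ⇒ B = E/v.
B = 4.2×10⁴/1.9×10⁶ = 0.022 T.

B = 0.022 T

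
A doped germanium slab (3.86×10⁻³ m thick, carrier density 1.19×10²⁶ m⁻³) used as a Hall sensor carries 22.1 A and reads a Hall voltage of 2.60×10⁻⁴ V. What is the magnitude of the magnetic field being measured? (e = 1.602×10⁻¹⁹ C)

From V_H = IB/(n e t), B = V_H n e t / I.
B = (2.60×10⁻⁴)(1.19×10²⁶)(1.602×10⁻¹⁹)(3.86×10⁻³)/22.1 ≈ 0.866 T.

B ≈ 0.866 T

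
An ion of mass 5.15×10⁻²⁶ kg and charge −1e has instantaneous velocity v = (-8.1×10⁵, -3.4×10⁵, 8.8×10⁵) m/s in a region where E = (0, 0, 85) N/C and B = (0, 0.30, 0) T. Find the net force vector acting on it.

F ≈ (4.23×10⁻¹⁴, 0, 3.89×10⁻¹⁴) N

v×B = (-2.64×10⁵, 0, -2.43×10⁵) N/C.
E + v×B = (-2.64×10⁵, 0, -2.43×10⁵) N/C.
F = q(E + v×B) = (−1.602×10⁻¹⁹ C)·(-2.64×10⁵, 0, -2.43×10⁵) = (4.23×10⁻¹⁴, 0, 3.89×10⁻¹⁴) N.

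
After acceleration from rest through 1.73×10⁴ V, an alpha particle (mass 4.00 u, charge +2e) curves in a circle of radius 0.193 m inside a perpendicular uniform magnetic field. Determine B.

B ≈ 0.139 T

v = √(2|q|V/m) = √(2·3.204×10⁻¹⁹·1.73×10⁴/6.644×10⁻²⁷) ≈ 1.292×10⁶ m/s.
B = mv/(|q|r) = (6.644×10⁻²⁷)(1.292×10⁶)/((3.204×10⁻¹⁹)(0.193)) ≈ 0.139 T.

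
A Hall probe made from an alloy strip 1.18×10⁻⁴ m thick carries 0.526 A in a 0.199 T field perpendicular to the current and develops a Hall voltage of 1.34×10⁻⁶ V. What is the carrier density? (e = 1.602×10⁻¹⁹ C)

From V_H = IB/(n e t), n = IB/(V_H e t).
n = (0.526)(0.199)/((1.34×10⁻⁶)(1.602×10⁻¹⁹)(1.18×10⁻⁴)) ≈ 4.13×10²⁷ m⁻³.

n ≈ 4.13×10²⁷ m⁻³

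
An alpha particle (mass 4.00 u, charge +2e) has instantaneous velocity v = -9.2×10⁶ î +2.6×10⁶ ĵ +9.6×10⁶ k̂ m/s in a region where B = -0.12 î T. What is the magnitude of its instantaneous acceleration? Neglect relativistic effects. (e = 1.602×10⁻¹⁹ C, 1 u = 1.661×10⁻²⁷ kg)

v×B = (0, -1.15×10⁶, 3.12×10⁵) N/C.
F = q v×B = (3.204×10⁻¹⁹ C)·(0, -1.15×10⁶, 3.12×10⁵) = (0, -3.69×10⁻¹³, 1.00×10⁻¹³) N.
|a| = |F|/m = 3.824×10⁻¹³/6.644×10⁻²⁷ ≈ 5.76×10¹³ m/s².

|a| ≈ 5.76×10¹³ m/s²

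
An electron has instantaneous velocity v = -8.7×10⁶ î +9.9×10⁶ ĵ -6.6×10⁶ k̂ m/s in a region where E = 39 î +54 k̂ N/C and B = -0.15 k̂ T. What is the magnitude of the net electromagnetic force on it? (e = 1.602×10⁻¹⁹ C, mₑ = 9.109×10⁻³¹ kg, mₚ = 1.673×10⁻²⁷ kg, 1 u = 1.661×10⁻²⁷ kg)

|F| ≈ 3.17×10⁻¹³ N

v×B = (-1.48×10⁶, -1.30×10⁶, 0) N/C.
E + v×B = (-1.48×10⁶, -1.30×10⁶, 54.0) N/C.
F = q(E + v×B) = (−1.602×10⁻¹⁹ C)·(-1.48×10⁶, -1.30×10⁶, 54.0) = (2.38×10⁻¹³, 2.09×10⁻¹³, -8.65×10⁻¹⁸) N.
|F| = 3.17×10⁻¹³ N.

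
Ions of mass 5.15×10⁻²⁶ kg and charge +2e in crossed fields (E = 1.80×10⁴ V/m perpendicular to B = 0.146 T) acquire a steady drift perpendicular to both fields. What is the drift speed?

v_d ≈ 1.23×10⁵ m/s

In crossed fields the guiding centre drifts at v_d = |E×B|/B² = E/B, independent of charge and mass.
v_d = 1.80×10⁴/0.146 = 1.23×10⁵ m/s.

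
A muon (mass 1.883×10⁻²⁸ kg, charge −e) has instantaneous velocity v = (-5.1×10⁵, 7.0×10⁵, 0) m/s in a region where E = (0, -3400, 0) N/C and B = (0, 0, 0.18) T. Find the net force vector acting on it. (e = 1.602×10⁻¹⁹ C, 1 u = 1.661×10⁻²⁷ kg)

F ≈ (-2.02×10⁻¹⁴, -1.42×10⁻¹⁴, 0) N

v×B = (1.26×10⁵, 9.18×10⁴, 0) N/C.
E + v×B = (1.26×10⁵, 8.84×10⁴, 0) N/C.
F = q(E + v×B) = (−1.602×10⁻¹⁹ C)·(1.26×10⁵, 8.84×10⁴, 0) = (-2.02×10⁻¹⁴, -1.42×10⁻¹⁴, 0) N.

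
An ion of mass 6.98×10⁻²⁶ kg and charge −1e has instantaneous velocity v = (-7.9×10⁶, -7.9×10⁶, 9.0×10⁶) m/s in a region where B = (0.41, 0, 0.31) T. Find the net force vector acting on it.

v×B = (-2.45×10⁶, 6.14×10⁶, 3.24×10⁶) N/C.
F = q v×B = (−1.602×10⁻¹⁹ C)·(-2.45×10⁶, 6.14×10⁶, 3.24×10⁶) = (3.92×10⁻¹³, -9.83×10⁻¹³, -5.19×10⁻¹³) N.

F ≈ (3.92×10⁻¹³, -9.83×10⁻¹³, -5.19×10⁻¹³) N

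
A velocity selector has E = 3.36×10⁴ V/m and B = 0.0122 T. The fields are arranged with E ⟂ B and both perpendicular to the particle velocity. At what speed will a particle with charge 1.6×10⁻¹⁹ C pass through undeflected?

v = 2.75×10⁶ m/s

For undeflected motion the electric and magnetic forces balance: qE = qvB.
v = E/B = 3.36×10⁴/0.0122 = 2.75×10⁶ m/s.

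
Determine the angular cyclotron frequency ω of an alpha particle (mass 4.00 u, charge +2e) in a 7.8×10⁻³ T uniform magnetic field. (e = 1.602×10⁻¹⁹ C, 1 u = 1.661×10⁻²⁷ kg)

ω ≈ 3.8×10⁵ rad/s

ω = |q|B/m.
ω = (3.204×10⁻¹⁹)(7.8×10⁻³)/6.644×10⁻²⁷ ≈ 3.8×10⁵ rad/s.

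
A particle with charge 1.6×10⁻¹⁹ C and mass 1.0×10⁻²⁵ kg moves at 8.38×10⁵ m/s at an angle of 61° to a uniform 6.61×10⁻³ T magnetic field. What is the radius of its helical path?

v⊥ = v sinθ = 8.38×10⁵·sin61° ≈ 7.329×10⁵ m/s.
r = m v⊥/(|q|B) = (1.0×10⁻²⁵)(7.329×10⁵)/((1.6×10⁻¹⁹)(6.61×10⁻³)) ≈ 69.3 m.

r ≈ 69.3 m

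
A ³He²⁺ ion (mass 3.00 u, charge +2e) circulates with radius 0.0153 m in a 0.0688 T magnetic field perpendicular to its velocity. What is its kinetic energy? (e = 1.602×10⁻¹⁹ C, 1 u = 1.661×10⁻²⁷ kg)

v = |q|Br/m, then KE = ½mv² = (qBr)²/(2m).
v = (3.204×10⁻¹⁹)(0.0688)(0.0153)/4.983×10⁻²⁷ ≈ 6.768×10⁴ m/s.
KE = ½(4.983×10⁻²⁷)(6.768×10⁴)² ≈ 1.14×10⁻¹⁷ J.

KE ≈ 1.14×10⁻¹⁷ J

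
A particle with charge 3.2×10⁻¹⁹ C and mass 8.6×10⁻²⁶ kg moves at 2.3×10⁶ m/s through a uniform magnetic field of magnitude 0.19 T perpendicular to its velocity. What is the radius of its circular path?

r ≈ 3.3 m

The magnetic force provides the centripetal force: |q|vB = mv²/r.
r = mv/(|q|B) = (8.6×10⁻²⁶)(2.3×10⁶)/((3.2×10⁻¹⁹)(0.19)) ≈ 3.3 m.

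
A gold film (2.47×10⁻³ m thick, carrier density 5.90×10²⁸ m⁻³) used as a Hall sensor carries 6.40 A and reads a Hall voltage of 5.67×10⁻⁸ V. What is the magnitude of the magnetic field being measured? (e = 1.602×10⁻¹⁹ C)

From V_H = IB/(n e t), B = V_H n e t / I.
B = (5.67×10⁻⁸)(5.90×10²⁸)(1.602×10⁻¹⁹)(2.47×10⁻³)/6.40 ≈ 0.207 T.

B ≈ 0.207 T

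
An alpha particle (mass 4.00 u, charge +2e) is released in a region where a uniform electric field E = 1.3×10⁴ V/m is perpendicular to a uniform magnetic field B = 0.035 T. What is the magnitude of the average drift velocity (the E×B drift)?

The steady drift has the magnetic force balancing the electric force, so v_d = E/B.
v_d = 1.3×10⁴/0.035 = 3.7×10⁵ m/s.

v_d ≈ 3.7×10⁵ m/s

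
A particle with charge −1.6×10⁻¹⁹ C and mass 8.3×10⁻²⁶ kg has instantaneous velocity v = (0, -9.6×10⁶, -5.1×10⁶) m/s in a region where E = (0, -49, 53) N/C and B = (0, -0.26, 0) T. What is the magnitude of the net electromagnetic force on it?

|F| ≈ 2.12×10⁻¹³ N

v×B = (-1.33×10⁶, 0, 0) N/C.
E + v×B = (-1.33×10⁶, -49.0, 53.0) N/C.
F = q(E + v×B) = (−1.6×10⁻¹⁹ C)·(-1.33×10⁶, -49.0, 53.0) = (2.12×10⁻¹³, 7.84×10⁻¹⁸, -8.48×10⁻¹⁸) N.
|F| = 2.12×10⁻¹³ N.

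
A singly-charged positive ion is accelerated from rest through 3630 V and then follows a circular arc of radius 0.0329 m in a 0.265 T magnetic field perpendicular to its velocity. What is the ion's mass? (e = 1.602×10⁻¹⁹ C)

m ≈ 1.68×10⁻²⁷ kg

Combine |q|V = ½mv² and r = mv/(|q|B): eliminate v to get m = qB²r²/(2V).
m = (1.602×10⁻¹⁹)(0.265)²(0.0329)²/(2·3630) ≈ 1.68×10⁻²⁷ kg.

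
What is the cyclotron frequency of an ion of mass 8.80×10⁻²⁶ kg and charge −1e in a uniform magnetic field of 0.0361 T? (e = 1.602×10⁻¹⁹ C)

f = |q|B/(2πm).
f = (1.602×10⁻¹⁹)(0.0361)/(2π·8.80×10⁻²⁶) ≈ 1.05×10⁴ Hz.

f ≈ 1.05×10⁴ Hz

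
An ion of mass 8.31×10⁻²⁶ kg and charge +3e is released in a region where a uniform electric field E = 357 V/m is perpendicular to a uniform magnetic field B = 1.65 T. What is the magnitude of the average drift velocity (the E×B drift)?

The steady drift has the magnetic force balancing the electric force, so v_d = E/B.
v_d = 357/1.65 = 216 m/s.

v_d ≈ 216 m/s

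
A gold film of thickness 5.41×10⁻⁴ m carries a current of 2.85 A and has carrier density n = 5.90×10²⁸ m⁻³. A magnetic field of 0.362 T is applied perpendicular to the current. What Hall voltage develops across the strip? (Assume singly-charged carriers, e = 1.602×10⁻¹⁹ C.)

V_H = IB/(n e t).
V_H = (2.85)(0.362)/((5.90×10²⁸)(1.602×10⁻¹⁹)(5.41×10⁻⁴)) ≈ 2.02×10⁻⁷ V.

V_H ≈ 2.02×10⁻⁷ V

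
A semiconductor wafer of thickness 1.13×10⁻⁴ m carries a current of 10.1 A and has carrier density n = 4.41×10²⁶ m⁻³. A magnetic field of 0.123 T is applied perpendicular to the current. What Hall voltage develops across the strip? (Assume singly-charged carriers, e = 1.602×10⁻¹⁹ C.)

V_H = IB/(n e t).
V_H = (10.1)(0.123)/((4.41×10²⁶)(1.602×10⁻¹⁹)(1.13×10⁻⁴)) ≈ 1.56×10⁻⁴ V.

V_H ≈ 1.56×10⁻⁴ V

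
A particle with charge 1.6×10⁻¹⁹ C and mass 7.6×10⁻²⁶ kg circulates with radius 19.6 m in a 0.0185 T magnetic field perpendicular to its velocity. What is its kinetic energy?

KE ≈ 2.21×10⁻¹⁴ J

v = |q|Br/m, then KE = ½mv² = (qBr)²/(2m).
v = (1.6×10⁻¹⁹)(0.0185)(19.6)/7.6×10⁻²⁶ ≈ 7.634×10⁵ m/s.
KE = ½(7.6×10⁻²⁶)(7.634×10⁵)² ≈ 2.21×10⁻¹⁴ J.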